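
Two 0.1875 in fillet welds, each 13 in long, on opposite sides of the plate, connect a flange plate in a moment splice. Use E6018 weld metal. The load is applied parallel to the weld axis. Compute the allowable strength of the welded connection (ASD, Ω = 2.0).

E60XX → F_EXX = 60 ksi.
Effective throat t_e = 0.707 × 0.1875 = 0.1326 in.
Total length L = 26 in; A_we = 0.1326 × 26 = 3.447 in².
F_nw = 0.6 F_EXX = 0.6 × 60 = 36 ksi.
R_n = 36 × 3.447 = 124.1 kip; R_n/Ω = 124.1/2.0 = 62.04 kip.

R_n/Ω ≈ 62 kip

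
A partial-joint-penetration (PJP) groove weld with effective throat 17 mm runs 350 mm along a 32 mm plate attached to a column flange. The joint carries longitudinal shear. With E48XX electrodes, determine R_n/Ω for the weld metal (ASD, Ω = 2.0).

R_n/Ω ≈ 857 kN

E48XX → F_EXX = 480 MPa.
Effective throat (given) t_e = 17 mm.
A_we = 17 × 350 = 5950 mm².
F_nw = 0.6 F_EXX = 288 MPa.
R_n/Ω = (288 × 5950) / 2.0 × 10⁻³ = 856.8 kN.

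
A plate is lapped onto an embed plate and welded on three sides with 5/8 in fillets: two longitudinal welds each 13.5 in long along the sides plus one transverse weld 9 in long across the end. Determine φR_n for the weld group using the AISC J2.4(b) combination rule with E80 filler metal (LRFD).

E80XX → F_EXX = 80 ksi.
t_e = 0.707 × 0.625 = 0.4419 in.
R_nwl = 0.6 × 80 × 0.4419 × 27 = 572.7 kip (longitudinal, 2 welds).
R_nwt = 0.6 × 80 × 0.4419 × 9 = 190.9 kip (transverse, base value).
(i) R_nwl + R_nwt = 763.6 kip; (ii) 0.85 R_nwl + 1.5 R_nwt = 773.1 kip.
R_n = max = 773.1 kip [governs: (ii)]; φR_n = 579.8 kip.

φR_n ≈ 580 kip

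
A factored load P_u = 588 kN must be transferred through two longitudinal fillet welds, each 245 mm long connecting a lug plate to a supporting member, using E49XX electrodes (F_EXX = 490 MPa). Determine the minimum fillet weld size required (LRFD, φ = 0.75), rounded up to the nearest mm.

Total weld length L = 490 mm.
Required throat t_e = P_u / (φ × 0.6 F_EXX × L) = 588 / (0.75 × 0.6 × 490 × 490 × 10⁻³) = 5.442 mm.
Required leg w = t_e / 0.707 = 7.698 mm → use 8 mm.

w = 8 mm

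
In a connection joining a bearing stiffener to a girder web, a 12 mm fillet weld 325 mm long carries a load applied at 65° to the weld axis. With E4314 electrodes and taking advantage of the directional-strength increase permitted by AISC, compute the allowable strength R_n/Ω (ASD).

E43XX → F_EXX = 430 MPa.
t_e = 0.707 × 12 = 8.484 mm; A_we = 8.484 × 325 = 2757 mm².
Directional factor: 1.0 + 0.5 sin^1.5(65°) = 1.431.
F_nw = 0.6 × 430 × 1.431 = 369.3 MPa.
R_n/Ω = (369.3 × 2757) / 2.0 × 10⁻³ = 509.1 kN.

R_n/Ω ≈ 509 kN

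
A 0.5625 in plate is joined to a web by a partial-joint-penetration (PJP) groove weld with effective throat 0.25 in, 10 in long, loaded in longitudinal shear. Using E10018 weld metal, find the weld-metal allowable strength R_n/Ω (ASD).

E100XX → F_EXX = 100 ksi.
Effective throat (given) t_e = 0.25 in.
A_we = 0.25 × 10 = 2.5 in².
F_nw = 0.6 F_EXX = 60 ksi.
R_n/Ω = (60 × 2.5) / 2.0 = 75 kips.

R_n/Ω ≈ 75 kips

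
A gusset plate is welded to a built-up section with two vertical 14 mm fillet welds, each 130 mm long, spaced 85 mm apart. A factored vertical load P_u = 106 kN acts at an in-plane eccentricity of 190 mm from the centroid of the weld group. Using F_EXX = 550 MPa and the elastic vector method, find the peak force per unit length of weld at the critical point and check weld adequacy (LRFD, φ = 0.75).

f_max ≈ 2120 N/mm; adequate

Total weld length L_w = 260 mm. Treat welds as unit-width lines.
Polar moment about centroid: J = 2[d³/12 + d(b/2)²] = 2[130³/12 + 130×42.5²] = 835800 mm³.
Direct shear f_v = P/L_w = 106×10³ / 260 = 407.7 N/mm (vertical).
Torsion M = P·e = 106×10³ × 190 = 20140000 N·mm.
Critical point at (x, y) = (42.5, 65) from centroid. f_tx = M·y/J = 1566 N/mm; f_ty = M·x/J = 1024 N/mm.
Resultant f_max = √[f_tx² + (f_v + f_ty)²] = √[1566² + (407.7 + 1024)²] = 2122 N/mm.
Capacity per unit length: φr_n = 0.75 × 0.6 × 550 × (0.707 × 14) = 2450 N/mm.
2122 ≤ 2450 → adequate.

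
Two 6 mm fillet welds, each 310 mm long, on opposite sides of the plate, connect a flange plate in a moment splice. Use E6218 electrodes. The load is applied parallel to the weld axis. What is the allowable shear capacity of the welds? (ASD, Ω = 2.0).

R_n/Ω ≈ 489 kN

E62XX → F_EXX = 620 MPa.
Effective throat t_e = 0.707 × 6 = 4.242 mm.
Total length L = 620 mm; A_we = 4.242 × 620 = 2630 mm².
F_nw = 0.6 F_EXX = 0.6 × 620 = 372 MPa.
R_n = 372 × 2630 × 10⁻³ = 978.4 kN; R_n/Ω = 978.4/2.0 = 489.2 kN.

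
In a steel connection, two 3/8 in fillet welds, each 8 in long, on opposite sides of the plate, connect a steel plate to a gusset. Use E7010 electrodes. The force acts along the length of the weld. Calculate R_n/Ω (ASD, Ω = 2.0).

R_n/Ω ≈ 89.1 kips

E70XX → F_EXX = 70 ksi.
Effective throat t_e = 0.707 × 0.375 = 0.2651 in.
Total length L = 16 in; A_we = 0.2651 × 16 = 4.242 in².
F_nw = 0.6 F_EXX = 0.6 × 70 = 42 ksi.
R_n = 42 × 4.242 = 178.2 kips; R_n/Ω = 178.2/2.0 = 89.08 kips.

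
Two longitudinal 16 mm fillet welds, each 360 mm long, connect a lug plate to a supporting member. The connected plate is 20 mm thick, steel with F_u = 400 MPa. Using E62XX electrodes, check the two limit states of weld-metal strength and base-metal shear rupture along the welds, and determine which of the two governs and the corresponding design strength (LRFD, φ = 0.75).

φR_n ≈ 2270 kN (weld metal governs)

E62XX → F_EXX = 620 MPa.
t_e = 0.707 × 16 = 11.31 mm; L = 720 mm.
Weld metal: φR_n = 0.75 × 0.6 × 620 × 11.31 × 720 × 10⁻³ = 2272 kN.
Base metal (shear rupture): φR_n = 0.75 × 0.6 × 400 × 20 × 720 × 10⁻³ = 2592 kN.
Governing: weld metal.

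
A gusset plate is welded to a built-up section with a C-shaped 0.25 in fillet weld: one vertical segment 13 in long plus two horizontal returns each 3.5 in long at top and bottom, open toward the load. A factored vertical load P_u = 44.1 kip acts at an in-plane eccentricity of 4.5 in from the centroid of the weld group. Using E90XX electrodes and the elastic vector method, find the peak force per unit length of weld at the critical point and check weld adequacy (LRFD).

f_max ≈ 4.23 kip/in; adequate

E90XX → F_EXX = 90 ksi.
Total weld length L_w = 20 in. Treat welds as unit-width lines.
Centroid: x̄ = 2×3.5×1.75 / 20 = 0.6125 in from the vertical weld.
Polar moment about centroid: J = I_x + I_y = [13³/12 + 2×3.5×6.5²] + [13×0.6125² + 2(3.5³/12 + 3.5×1.137²)] = 499.9 in³.
Direct shear f_v = P/L_w = 44.1 / 20 = 2.205 kip/in (vertical).
Torsion M = P·e = 44.1 × 4.5 = 198.45 kip·in.
Critical point at (x, y) = (2.888, 6.5) from centroid. f_tx = M·y/J = 2.58 kip/in; f_ty = M·x/J = 1.146 kip/in.
Resultant f_max = √[f_tx² + (f_v + f_ty)²] = √[2.58² + (2.205 + 1.146)²] = 4.23 kip/in.
Capacity per unit length: φr_n = 0.75 × 0.6 × 90 × (0.707 × 0.25) = 7.158 kip/in.
4.23 ≤ 7.158 → adequate.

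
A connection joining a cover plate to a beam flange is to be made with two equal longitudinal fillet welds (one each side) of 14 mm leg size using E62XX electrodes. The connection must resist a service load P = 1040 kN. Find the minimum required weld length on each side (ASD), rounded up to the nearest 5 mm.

L = 285 mm on each side

E62XX → F_EXX = 620 MPa.
Throat t_e = 0.707 × 14 = 9.898 mm.
r_n/Ω = (0.6 × 620 × 9.898) / 2.0 = 1841 N/mm = 1.841 kN/mm.
L_req = P / (r_n/Ω) = 1040 / 1.841 = 564.9 mm total.
Per side: 564.9 / 2 = 282.5 mm.
Round up → use L = 285 mm on each side.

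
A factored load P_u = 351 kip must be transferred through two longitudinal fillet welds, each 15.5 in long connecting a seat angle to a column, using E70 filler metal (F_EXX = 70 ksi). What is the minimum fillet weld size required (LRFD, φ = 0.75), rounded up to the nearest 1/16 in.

Total weld length L = 31 in.
Required throat t_e = P_u / (φ × 0.6 F_EXX × L) = 351 / (0.75 × 0.6 × 70 × 31) = 0.3594 in.
Required leg w = t_e / 0.707 = 0.5084 in → use 9/16 in.

w = 9/16 in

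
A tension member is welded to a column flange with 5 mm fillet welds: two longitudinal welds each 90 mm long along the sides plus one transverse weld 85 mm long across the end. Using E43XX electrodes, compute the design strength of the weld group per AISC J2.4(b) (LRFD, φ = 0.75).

φR_n ≈ 192 kN

E43XX → F_EXX = 430 MPa.
t_e = 0.707 × 5 = 3.535 mm.
R_nwl = 0.6 × 430 × 3.535 × 180 × 10⁻³ = 164.2 kN (longitudinal, 2 welds).
R_nwt = 0.6 × 430 × 3.535 × 85 × 10⁻³ = 77.52 kN (transverse, base value).
(i) R_nwl + R_nwt = 241.7 kN; (ii) 0.85 R_nwl + 1.5 R_nwt = 255.8 kN.
R_n = max = 255.8 kN [governs: (ii)]; φR_n = 191.9 kN.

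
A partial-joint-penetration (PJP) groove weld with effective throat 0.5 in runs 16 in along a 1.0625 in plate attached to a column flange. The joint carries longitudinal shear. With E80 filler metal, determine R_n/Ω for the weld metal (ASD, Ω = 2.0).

E80XX → F_EXX = 80 ksi.
Effective throat (given) t_e = 0.5 in.
A_we = 0.5 × 16 = 8 in².
F_nw = 0.6 F_EXX = 48 ksi.
R_n/Ω = (48 × 8) / 2.0 = 192 kips.

R_n/Ω ≈ 192 kips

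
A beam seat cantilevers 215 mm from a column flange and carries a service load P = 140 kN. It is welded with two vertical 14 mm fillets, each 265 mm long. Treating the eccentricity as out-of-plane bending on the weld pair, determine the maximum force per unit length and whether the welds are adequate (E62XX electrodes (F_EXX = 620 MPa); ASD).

L_w = 2 × 265 = 530 mm; section modulus (unit throat) S = 2 × L²/6 = 23410 mm².
Direct shear f_v = P/L_w = 140×10³/530 = 264.2 N/mm.
Moment M = P × e = 140×10³ × 215 = 30100000 N·mm; bending f_b = M/S = 1286 N/mm.
f_max = √(f_v² + f_b²) = √(264.2² + 1286²) = 1313 N/mm.
r_n/Ω = (1/2.0) × 0.6 × 620 × (0.707 × 14) = 1841 N/mm → adequate.

f_max ≈ 1310 N/mm; adequate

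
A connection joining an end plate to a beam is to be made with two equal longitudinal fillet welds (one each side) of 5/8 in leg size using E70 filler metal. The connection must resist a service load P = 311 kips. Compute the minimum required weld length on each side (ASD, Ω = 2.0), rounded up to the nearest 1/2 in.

E70XX → F_EXX = 70 ksi.
Throat t_e = 0.707 × 0.625 = 0.4419 in.
r_n/Ω = (0.6 × 70 × 0.4419) / 2.0 = 9.279 kip/in.
L_req = P / (r_n/Ω) = 311 / 9.279 = 33.52 in total.
Per side: 33.52 / 2 = 16.76 in.
Round up → use L = 17 in on each side.

L = 17 in on each side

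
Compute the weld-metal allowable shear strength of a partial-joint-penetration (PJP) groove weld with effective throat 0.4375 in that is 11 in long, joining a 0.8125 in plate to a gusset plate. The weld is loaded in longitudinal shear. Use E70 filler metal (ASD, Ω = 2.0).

E70XX → F_EXX = 70 ksi.
Effective throat (given) t_e = 0.4375 in.
A_we = 0.4375 × 11 = 4.812 in².
F_nw = 0.6 F_EXX = 42 ksi.
R_n/Ω = (42 × 4.812) / 2.0 = 101.1 kip.

R_n/Ω ≈ 101 kip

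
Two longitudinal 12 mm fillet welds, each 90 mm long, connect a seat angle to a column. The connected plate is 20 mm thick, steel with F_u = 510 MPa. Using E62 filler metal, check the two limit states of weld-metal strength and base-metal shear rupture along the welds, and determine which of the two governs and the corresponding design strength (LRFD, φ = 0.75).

E62XX → F_EXX = 620 MPa.
t_e = 0.707 × 12 = 8.484 mm; L = 180 mm.
Weld metal: φR_n = 0.75 × 0.6 × 620 × 8.484 × 180 × 10⁻³ = 426.1 kN.
Base metal (shear rupture): φR_n = 0.75 × 0.6 × 510 × 20 × 180 × 10⁻³ = 826.2 kN.
Governing: weld metal.

φR_n ≈ 426 kN (weld metal governs)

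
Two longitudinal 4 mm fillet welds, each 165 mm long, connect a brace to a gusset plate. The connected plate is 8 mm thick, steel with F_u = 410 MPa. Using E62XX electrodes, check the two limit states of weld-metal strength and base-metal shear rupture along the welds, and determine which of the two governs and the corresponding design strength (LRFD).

E62XX → F_EXX = 620 MPa.
t_e = 0.707 × 4 = 2.828 mm; L = 330 mm.
Weld metal: φR_n = 0.75 × 0.6 × 620 × 2.828 × 330 × 10⁻³ = 260.4 kN.
Base metal (shear rupture): φR_n = 0.75 × 0.6 × 410 × 8 × 330 × 10⁻³ = 487.1 kN.
Governing: weld metal.

φR_n ≈ 260 kN (weld metal governs)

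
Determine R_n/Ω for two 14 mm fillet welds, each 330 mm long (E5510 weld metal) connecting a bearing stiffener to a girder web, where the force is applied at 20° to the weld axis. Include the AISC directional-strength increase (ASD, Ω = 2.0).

E55XX → F_EXX = 550 MPa.
t_e = 0.707 × 14 = 9.898 mm; A_we = 9.898 × 660 = 6533 mm².
Directional factor: 1.0 + 0.5 sin^1.5(20°) = 1.1.
F_nw = 0.6 × 550 × 1.1 = 363 MPa.
R_n/Ω = (363 × 6533) / 2.0 × 10⁻³ = 1186 kN.

R_n/Ω ≈ 1190 kN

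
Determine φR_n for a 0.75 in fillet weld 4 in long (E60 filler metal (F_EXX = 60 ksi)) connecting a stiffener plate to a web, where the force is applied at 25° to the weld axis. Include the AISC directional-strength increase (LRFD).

t_e = 0.707 × 0.75 = 0.5302 in; A_we = 0.5302 × 4 = 2.121 in².
Directional factor: 1.0 + 0.5 sin^1.5(25°) = 1.137.
F_nw = 0.6 × 60 × 1.137 = 40.95 ksi.
φR_n = 0.75 × 40.95 × 2.121 = 65.13 kip.

φR_n ≈ 65.1 kip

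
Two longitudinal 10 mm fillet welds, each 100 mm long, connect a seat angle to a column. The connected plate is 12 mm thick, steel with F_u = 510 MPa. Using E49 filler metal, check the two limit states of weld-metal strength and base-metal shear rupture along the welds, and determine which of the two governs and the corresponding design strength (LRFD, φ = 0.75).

E49XX → F_EXX = 490 MPa.
t_e = 0.707 × 10 = 7.07 mm; L = 200 mm.
Weld metal: φR_n = 0.75 × 0.6 × 490 × 7.07 × 200 × 10⁻³ = 311.8 kN.
Base metal (shear rupture): φR_n = 0.75 × 0.6 × 510 × 12 × 200 × 10⁻³ = 550.8 kN.
Governing: weld metal.

φR_n ≈ 312 kN (weld metal governs)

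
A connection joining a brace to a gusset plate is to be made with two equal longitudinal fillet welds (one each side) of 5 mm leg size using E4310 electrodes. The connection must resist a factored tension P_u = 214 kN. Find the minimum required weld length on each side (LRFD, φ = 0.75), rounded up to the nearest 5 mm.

L = 160 mm on each side

E43XX → F_EXX = 430 MPa.
Throat t_e = 0.707 × 5 = 3.535 mm.
φr_n = 0.75 × 0.6 × 430 × 3.535 × 10⁻³ = 0.684 kN/mm.
L_req = P_u / φr_n = 214 / 0.684 = 312.9 mm total.
Per side: 312.9 / 2 = 156.4 mm.
Round up → use L = 160 mm on each side.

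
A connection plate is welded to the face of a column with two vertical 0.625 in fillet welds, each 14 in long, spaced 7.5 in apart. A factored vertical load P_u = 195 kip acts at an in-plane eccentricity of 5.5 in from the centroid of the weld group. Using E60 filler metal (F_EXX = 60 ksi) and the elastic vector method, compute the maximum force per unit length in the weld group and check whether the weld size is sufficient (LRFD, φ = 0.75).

f_max ≈ 14.6 kip/in; NOT adequate

Total weld length L_w = 28 in. Treat welds as unit-width lines.
Polar moment about centroid: J = 2[d³/12 + d(b/2)²] = 2[14³/12 + 14×3.75²] = 851.1 in³.
Direct shear f_v = P/L_w = 195 / 28 = 6.964 kip/in (vertical).
Torsion M = P·e = 195 × 5.5 = 1072.5 kip·in.
Critical point at (x, y) = (3.75, 7) from centroid. f_tx = M·y/J = 8.821 kip/in; f_ty = M·x/J = 4.726 kip/in.
Resultant f_max = √[f_tx² + (f_v + f_ty)²] = √[8.821² + (6.964 + 4.726)²] = 14.64 kip/in.
Capacity per unit length: φr_n = 0.75 × 0.6 × 60 × (0.707 × 0.625) = 11.93 kip/in.
14.64 > 11.93 → NOT adequate.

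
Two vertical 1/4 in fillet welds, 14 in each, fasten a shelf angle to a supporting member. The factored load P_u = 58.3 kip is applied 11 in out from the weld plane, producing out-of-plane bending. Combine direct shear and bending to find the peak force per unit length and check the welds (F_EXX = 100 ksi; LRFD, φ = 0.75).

L_w = 2 × 14 = 28 in; section modulus (unit throat) S = 2 × L²/6 = 65.33 in².
Direct shear f_v = P/L_w = 58.3/28 = 2.082 kip/in.
Moment M = P × e = 58.3 × 11 = 641.3 kip·in; bending f_b = M/S = 9.816 kip/in.
f_max = √(f_v² + f_b²) = √(2.082² + 9.816²) = 10.03 kip/in.
φr_n = 0.75 × 0.6 × 100 × (0.707 × 0.25) = 7.954 kip/in → NOT adequate.

f_max ≈ 10 kip/in; NOT adequate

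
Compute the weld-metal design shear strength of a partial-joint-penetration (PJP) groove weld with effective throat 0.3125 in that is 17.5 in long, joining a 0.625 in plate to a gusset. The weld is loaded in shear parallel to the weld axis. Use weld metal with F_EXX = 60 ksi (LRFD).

Effective throat (given) t_e = 0.3125 in.
A_we = 0.3125 × 17.5 = 5.469 in².
F_nw = 0.6 F_EXX = 36 ksi.
φR_n = 0.75 × 36 × 5.469 = 147.7 kips.

φR_n ≈ 148 kips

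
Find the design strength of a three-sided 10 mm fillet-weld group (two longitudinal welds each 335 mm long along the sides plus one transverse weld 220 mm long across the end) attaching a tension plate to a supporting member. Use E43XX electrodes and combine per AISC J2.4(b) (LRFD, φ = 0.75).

φR_n ≈ 1230 kN

E43XX → F_EXX = 430 MPa.
t_e = 0.707 × 10 = 7.07 mm.
R_nwl = 0.6 × 430 × 7.07 × 670 × 10⁻³ = 1222 kN (longitudinal, 2 welds).
R_nwt = 0.6 × 430 × 7.07 × 220 × 10⁻³ = 401.3 kN (transverse, base value).
(i) R_nwl + R_nwt = 1623 kN; (ii) 0.85 R_nwl + 1.5 R_nwt = 1641 kN.
R_n = max = 1641 kN [governs: (ii)]; φR_n = 1231 kN.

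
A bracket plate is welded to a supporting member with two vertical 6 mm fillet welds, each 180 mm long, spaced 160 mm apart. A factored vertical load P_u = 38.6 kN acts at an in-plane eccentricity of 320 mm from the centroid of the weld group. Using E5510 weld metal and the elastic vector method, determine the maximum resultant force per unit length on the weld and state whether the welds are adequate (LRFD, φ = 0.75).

E55XX → F_EXX = 550 MPa.
Total weld length L_w = 360 mm. Treat welds as unit-width lines.
Polar moment about centroid: J = 2[d³/12 + d(b/2)²] = 2[180³/12 + 180×80²] = 3276000 mm³.
Direct shear f_v = P/L_w = 38.6×10³ / 360 = 107.2 N/mm (vertical).
Torsion M = P·e = 38.6×10³ × 320 = 12352000 N·mm.
Critical point at (x, y) = (80, 90) from centroid. f_tx = M·y/J = 339.3 N/mm; f_ty = M·x/J = 301.6 N/mm.
Resultant f_max = √[f_tx² + (f_v + f_ty)²] = √[339.3² + (107.2 + 301.6)²] = 531.3 N/mm.
Capacity per unit length: φr_n = 0.75 × 0.6 × 550 × (0.707 × 6) = 1050 N/mm.
531.3 ≤ 1050 → adequate.

f_max ≈ 531 N/mm; adequate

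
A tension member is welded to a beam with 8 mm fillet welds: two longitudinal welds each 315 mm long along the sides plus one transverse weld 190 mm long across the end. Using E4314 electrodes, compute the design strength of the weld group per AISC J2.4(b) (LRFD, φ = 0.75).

E43XX → F_EXX = 430 MPa.
t_e = 0.707 × 8 = 5.656 mm.
R_nwl = 0.6 × 430 × 5.656 × 630 × 10⁻³ = 919.3 kN (longitudinal, 2 welds).
R_nwt = 0.6 × 430 × 5.656 × 190 × 10⁻³ = 277.3 kN (transverse, base value).
(i) R_nwl + R_nwt = 1197 kN; (ii) 0.85 R_nwl + 1.5 R_nwt = 1197 kN.
R_n = max = 1197 kN [governs: (ii)]; φR_n = 898 kN.

φR_n ≈ 898 kN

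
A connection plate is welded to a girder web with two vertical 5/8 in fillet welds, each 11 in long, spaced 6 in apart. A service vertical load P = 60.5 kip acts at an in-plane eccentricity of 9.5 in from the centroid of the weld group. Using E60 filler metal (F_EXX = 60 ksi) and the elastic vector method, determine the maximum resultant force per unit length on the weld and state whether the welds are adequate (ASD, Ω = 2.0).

Total weld length L_w = 22 in. Treat welds as unit-width lines.
Polar moment about centroid: J = 2[d³/12 + d(b/2)²] = 2[11³/12 + 11×3²] = 419.8 in³.
Direct shear f_v = P/L_w = 60.5 / 22 = 2.75 kip/in (vertical).
Torsion M = P·e = 60.5 × 9.5 = 574.75 kip·in.
Critical point at (x, y) = (3, 5.5) from centroid. f_tx = M·y/J = 7.529 kip/in; f_ty = M·x/J = 4.107 kip/in.
Resultant f_max = √[f_tx² + (f_v + f_ty)²] = √[7.529² + (2.75 + 4.107)²] = 10.18 kip/in.
Capacity per unit length: r_n/Ω = (1/2.0) × 0.6 × 60 × (0.707 × 0.625) = 7.954 kip/in.
10.18 > 7.954 → NOT adequate.

f_max ≈ 10.2 kip/in; NOT adequate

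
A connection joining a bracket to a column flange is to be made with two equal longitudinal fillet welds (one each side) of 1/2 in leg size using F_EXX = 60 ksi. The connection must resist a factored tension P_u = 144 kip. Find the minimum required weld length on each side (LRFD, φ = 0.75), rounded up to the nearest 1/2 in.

Throat t_e = 0.707 × 0.5 = 0.3535 in.
φr_n = 0.75 × 0.6 × 60 × 0.3535 = 9.544 kip/in.
L_req = P_u / φr_n = 144 / 9.544 = 15.09 in total.
Per side: 15.09 / 2 = 7.544 in.
Round up → use L = 8 in on each side.

L = 8 in on each side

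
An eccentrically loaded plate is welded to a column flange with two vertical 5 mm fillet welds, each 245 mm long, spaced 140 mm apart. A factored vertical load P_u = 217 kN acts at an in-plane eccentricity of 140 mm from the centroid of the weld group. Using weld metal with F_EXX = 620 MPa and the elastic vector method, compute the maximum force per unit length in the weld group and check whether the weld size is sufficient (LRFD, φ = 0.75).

f_max ≈ 1170 N/mm; NOT adequate

Total weld length L_w = 490 mm. Treat welds as unit-width lines.
Polar moment about centroid: J = 2[d³/12 + d(b/2)²] = 2[245³/12 + 245×70²] = 4852000 mm³.
Direct shear f_v = P/L_w = 217×10³ / 490 = 442.9 N/mm (vertical).
Torsion M = P·e = 217×10³ × 140 = 30380000 N·mm.
Critical point at (x, y) = (70, 122.5) from centroid. f_tx = M·y/J = 767 N/mm; f_ty = M·x/J = 438.3 N/mm.
Resultant f_max = √[f_tx² + (f_v + f_ty)²] = √[767² + (442.9 + 438.3)²] = 1168 N/mm.
Capacity per unit length: φr_n = 0.75 × 0.6 × 620 × (0.707 × 5) = 986.3 N/mm.
1168 > 986.3 → NOT adequate.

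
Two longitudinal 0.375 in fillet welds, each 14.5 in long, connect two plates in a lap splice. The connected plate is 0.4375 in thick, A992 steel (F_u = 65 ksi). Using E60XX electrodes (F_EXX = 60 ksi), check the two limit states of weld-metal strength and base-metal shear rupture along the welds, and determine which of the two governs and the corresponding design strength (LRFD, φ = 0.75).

t_e = 0.707 × 0.375 = 0.2651 in; L = 29 in.
Weld metal: φR_n = 0.75 × 0.6 × 60 × 0.2651 × 29 = 207.6 kips.
Base metal (shear rupture): φR_n = 0.75 × 0.6 × 65 × 0.4375 × 29 = 371.1 kips.
Governing: weld metal.

φR_n ≈ 208 kips (weld metal governs)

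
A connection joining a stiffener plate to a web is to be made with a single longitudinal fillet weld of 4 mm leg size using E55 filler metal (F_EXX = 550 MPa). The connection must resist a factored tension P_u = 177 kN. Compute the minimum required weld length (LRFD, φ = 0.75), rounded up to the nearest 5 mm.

L = 255 mm

Throat t_e = 0.707 × 4 = 2.828 mm.
φr_n = 0.75 × 0.6 × 550 × 2.828 × 10⁻³ = 0.6999 kN/mm.
L_req = P_u / φr_n = 177 / 0.6999 = 252.9 mm total.
Round up → use L = 255 mm.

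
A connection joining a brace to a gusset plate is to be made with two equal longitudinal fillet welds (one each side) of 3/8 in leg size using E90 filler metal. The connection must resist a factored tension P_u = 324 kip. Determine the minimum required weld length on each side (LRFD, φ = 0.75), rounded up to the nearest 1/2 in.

E90XX → F_EXX = 90 ksi.
Throat t_e = 0.707 × 0.375 = 0.2651 in.
φr_n = 0.75 × 0.6 × 90 × 0.2651 = 10.74 kip/in.
L_req = P_u / φr_n = 324 / 10.74 = 30.17 in total.
Per side: 30.17 / 2 = 15.09 in.
Round up → use L = 15.5 in on each side.

L = 15.5 in on each side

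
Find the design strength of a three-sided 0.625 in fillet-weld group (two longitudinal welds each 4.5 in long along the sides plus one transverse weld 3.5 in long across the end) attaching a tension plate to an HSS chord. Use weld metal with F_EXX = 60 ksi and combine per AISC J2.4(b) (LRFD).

φR_n ≈ 154 kips

t_e = 0.707 × 0.625 = 0.4419 in.
R_nwl = 0.6 × 60 × 0.4419 × 9 = 143.2 kips (longitudinal, 2 welds).
R_nwt = 0.6 × 60 × 0.4419 × 3.5 = 55.68 kips (transverse, base value).
(i) R_nwl + R_nwt = 198.8 kips; (ii) 0.85 R_nwl + 1.5 R_nwt = 205.2 kips.
R_n = max = 205.2 kips [governs: (ii)]; φR_n = 153.9 kips.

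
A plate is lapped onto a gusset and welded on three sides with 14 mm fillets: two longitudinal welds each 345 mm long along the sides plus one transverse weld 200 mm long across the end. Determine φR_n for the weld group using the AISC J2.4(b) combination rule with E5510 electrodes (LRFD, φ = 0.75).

φR_n ≈ 2180 kN

E55XX → F_EXX = 550 MPa.
t_e = 0.707 × 14 = 9.898 mm.
R_nwl = 0.6 × 550 × 9.898 × 690 × 10⁻³ = 2254 kN (longitudinal, 2 welds).
R_nwt = 0.6 × 550 × 9.898 × 200 × 10⁻³ = 653.3 kN (transverse, base value).
(i) R_nwl + R_nwt = 2907 kN; (ii) 0.85 R_nwl + 1.5 R_nwt = 2896 kN.
R_n = max = 2907 kN [governs: (i)]; φR_n = 2180 kN.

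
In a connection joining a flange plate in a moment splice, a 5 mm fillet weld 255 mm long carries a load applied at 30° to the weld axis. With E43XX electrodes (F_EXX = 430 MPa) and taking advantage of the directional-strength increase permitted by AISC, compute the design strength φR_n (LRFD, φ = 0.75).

t_e = 0.707 × 5 = 3.535 mm; A_we = 3.535 × 255 = 901.4 mm².
Directional factor: 1.0 + 0.5 sin^1.5(30°) = 1.177.
F_nw = 0.6 × 430 × 1.177 = 303.6 MPa.
φR_n = 0.75 × 303.6 × 901.4 × 10⁻³ = 205.3 kN.

φR_n ≈ 205 kN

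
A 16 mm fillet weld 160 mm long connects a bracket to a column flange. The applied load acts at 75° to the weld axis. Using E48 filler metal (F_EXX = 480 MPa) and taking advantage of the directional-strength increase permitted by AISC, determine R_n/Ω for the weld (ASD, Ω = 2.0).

t_e = 0.707 × 16 = 11.31 mm; A_we = 11.31 × 160 = 1810 mm².
Directional factor: 1.0 + 0.5 sin^1.5(75°) = 1.475.
F_nw = 0.6 × 480 × 1.475 = 424.7 MPa.
R_n/Ω = (424.7 × 1810) / 2.0 × 10⁻³ = 384.3 kN.

R_n/Ω ≈ 384 kN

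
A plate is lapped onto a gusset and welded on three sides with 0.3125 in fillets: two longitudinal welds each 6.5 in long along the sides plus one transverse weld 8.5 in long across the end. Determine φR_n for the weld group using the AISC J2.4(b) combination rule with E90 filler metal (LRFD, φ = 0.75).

E90XX → F_EXX = 90 ksi.
t_e = 0.707 × 0.3125 = 0.2209 in.
R_nwl = 0.6 × 90 × 0.2209 × 13 = 155.1 kips (longitudinal, 2 welds).
R_nwt = 0.6 × 90 × 0.2209 × 8.5 = 101.4 kips (transverse, base value).
(i) R_nwl + R_nwt = 256.5 kips; (ii) 0.85 R_nwl + 1.5 R_nwt = 283.9 kips.
R_n = max = 283.9 kips [governs: (ii)]; φR_n = 213 kips.

φR_n ≈ 213 kips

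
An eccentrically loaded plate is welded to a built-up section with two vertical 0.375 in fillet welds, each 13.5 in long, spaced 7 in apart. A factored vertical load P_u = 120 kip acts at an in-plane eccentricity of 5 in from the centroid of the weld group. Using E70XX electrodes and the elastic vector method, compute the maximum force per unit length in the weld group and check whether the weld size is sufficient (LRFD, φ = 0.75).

E70XX → F_EXX = 70 ksi.
Total weld length L_w = 27 in. Treat welds as unit-width lines.
Polar moment about centroid: J = 2[d³/12 + d(b/2)²] = 2[13.5³/12 + 13.5×3.5²] = 740.8 in³.
Direct shear f_v = P/L_w = 120 / 27 = 4.444 kip/in (vertical).
Torsion M = P·e = 120 × 5 = 600 kip·in.
Critical point at (x, y) = (3.5, 6.75) from centroid. f_tx = M·y/J = 5.467 kip/in; f_ty = M·x/J = 2.835 kip/in.
Resultant f_max = √[f_tx² + (f_v + f_ty)²] = √[5.467² + (4.444 + 2.835)²] = 9.104 kip/in.
Capacity per unit length: φr_n = 0.75 × 0.6 × 70 × (0.707 × 0.375) = 8.351 kip/in.
9.104 > 8.351 → NOT adequate.

f_max ≈ 9.1 kip/in; NOT adequate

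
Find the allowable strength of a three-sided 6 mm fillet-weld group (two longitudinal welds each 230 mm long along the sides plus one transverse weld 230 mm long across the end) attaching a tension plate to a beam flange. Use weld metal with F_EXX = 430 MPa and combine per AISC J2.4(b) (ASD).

R_n/Ω ≈ 403 kN

t_e = 0.707 × 6 = 4.242 mm.
R_nwl = 0.6 × 430 × 4.242 × 460 × 10⁻³ = 503.4 kN (longitudinal, 2 welds).
R_nwt = 0.6 × 430 × 4.242 × 230 × 10⁻³ = 251.7 kN (transverse, base value).
(i) R_nwl + R_nwt = 755.2 kN; (ii) 0.85 R_nwl + 1.5 R_nwt = 805.5 kN.
R_n = max = 805.5 kN [governs: (ii)]; R_n/Ω = 402.8 kN.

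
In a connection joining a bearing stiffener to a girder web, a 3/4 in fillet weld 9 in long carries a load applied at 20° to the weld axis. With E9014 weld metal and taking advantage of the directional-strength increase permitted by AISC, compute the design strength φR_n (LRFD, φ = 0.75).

E90XX → F_EXX = 90 ksi.
t_e = 0.707 × 0.75 = 0.5302 in; A_we = 0.5302 × 9 = 4.772 in².
Directional factor: 1.0 + 0.5 sin^1.5(20°) = 1.1.
F_nw = 0.6 × 90 × 1.1 = 59.4 ksi.
φR_n = 0.75 × 59.4 × 4.772 = 212.6 kip.

φR_n ≈ 213 kip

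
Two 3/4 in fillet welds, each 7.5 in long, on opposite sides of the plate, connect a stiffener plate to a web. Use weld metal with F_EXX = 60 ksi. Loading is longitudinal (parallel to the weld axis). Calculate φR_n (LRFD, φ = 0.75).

Effective throat t_e = 0.707 × 0.75 = 0.5302 in.
Total length L = 15 in; A_we = 0.5302 × 15 = 7.954 in².
F_nw = 0.6 F_EXX = 0.6 × 60 = 36 ksi.
φR_n = 0.75 × 36 × 7.954 = 214.8 kip.

φR_n ≈ 215 kip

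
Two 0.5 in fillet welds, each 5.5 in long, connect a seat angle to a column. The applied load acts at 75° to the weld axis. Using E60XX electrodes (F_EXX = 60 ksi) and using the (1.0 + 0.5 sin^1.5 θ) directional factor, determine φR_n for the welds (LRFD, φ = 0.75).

φR_n ≈ 155 kips

t_e = 0.707 × 0.5 = 0.3535 in; A_we = 0.3535 × 11 = 3.888 in².
Directional factor: 1.0 + 0.5 sin^1.5(75°) = 1.475.
F_nw = 0.6 × 60 × 1.475 = 53.09 ksi.
φR_n = 0.75 × 53.09 × 3.888 = 154.8 kips.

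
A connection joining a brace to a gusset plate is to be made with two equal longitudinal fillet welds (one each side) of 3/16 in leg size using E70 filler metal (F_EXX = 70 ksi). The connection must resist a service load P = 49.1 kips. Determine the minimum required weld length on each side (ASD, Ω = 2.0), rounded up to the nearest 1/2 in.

Throat t_e = 0.707 × 0.1875 = 0.1326 in.
r_n/Ω = (0.6 × 70 × 0.1326) / 2.0 = 2.784 kip/in.
L_req = P / (r_n/Ω) = 49.1 / 2.784 = 17.64 in total.
Per side: 17.64 / 2 = 8.819 in.
Round up → use L = 9 in on each side.

L = 9 in on each side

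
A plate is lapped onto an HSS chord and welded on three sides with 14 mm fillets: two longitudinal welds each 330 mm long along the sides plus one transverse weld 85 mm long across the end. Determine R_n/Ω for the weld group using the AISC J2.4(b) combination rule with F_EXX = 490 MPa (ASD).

t_e = 0.707 × 14 = 9.898 mm.
R_nwl = 0.6 × 490 × 9.898 × 660 × 10⁻³ = 1921 kN (longitudinal, 2 welds).
R_nwt = 0.6 × 490 × 9.898 × 85 × 10⁻³ = 247.4 kN (transverse, base value).
(i) R_nwl + R_nwt = 2168 kN; (ii) 0.85 R_nwl + 1.5 R_nwt = 2004 kN.
R_n = max = 2168 kN [governs: (i)]; R_n/Ω = 1084 kN.

R_n/Ω ≈ 1080 kN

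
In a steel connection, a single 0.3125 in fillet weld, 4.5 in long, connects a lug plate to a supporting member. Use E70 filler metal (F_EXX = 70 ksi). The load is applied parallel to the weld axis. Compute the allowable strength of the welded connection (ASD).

Effective throat t_e = 0.707 × 0.3125 = 0.2209 in.
Total length L = 4.5 in; A_we = 0.2209 × 4.5 = 0.9942 in².
F_nw = 0.6 F_EXX = 0.6 × 70 = 42 ksi.
R_n = 42 × 0.9942 = 41.76 kips; R_n/Ω = 41.76/2.0 = 20.88 kips.

R_n/Ω ≈ 20.9 kips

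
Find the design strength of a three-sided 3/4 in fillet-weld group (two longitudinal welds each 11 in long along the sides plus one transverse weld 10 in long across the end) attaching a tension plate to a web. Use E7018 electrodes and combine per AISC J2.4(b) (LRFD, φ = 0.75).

φR_n ≈ 563 kips

E70XX → F_EXX = 70 ksi.
t_e = 0.707 × 0.75 = 0.5302 in.
R_nwl = 0.6 × 70 × 0.5302 × 22 = 490 kips (longitudinal, 2 welds).
R_nwt = 0.6 × 70 × 0.5302 × 10 = 222.7 kips (transverse, base value).
(i) R_nwl + R_nwt = 712.7 kips; (ii) 0.85 R_nwl + 1.5 R_nwt = 750.5 kips.
R_n = max = 750.5 kips [governs: (ii)]; φR_n = 562.9 kips.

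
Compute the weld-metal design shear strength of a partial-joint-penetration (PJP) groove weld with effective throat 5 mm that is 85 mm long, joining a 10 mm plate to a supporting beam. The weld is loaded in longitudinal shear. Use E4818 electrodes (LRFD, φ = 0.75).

φR_n ≈ 91.8 kN

E48XX → F_EXX = 480 MPa.
Effective throat (given) t_e = 5 mm.
A_we = 5 × 85 = 425 mm².
F_nw = 0.6 F_EXX = 288 MPa.
φR_n = 0.75 × 288 × 425 × 10⁻³ = 91.8 kN.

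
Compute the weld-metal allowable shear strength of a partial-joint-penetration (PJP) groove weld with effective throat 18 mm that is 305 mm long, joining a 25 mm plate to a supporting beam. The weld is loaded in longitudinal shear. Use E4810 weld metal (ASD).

E48XX → F_EXX = 480 MPa.
Effective throat (given) t_e = 18 mm.
A_we = 18 × 305 = 5490 mm².
F_nw = 0.6 F_EXX = 288 MPa.
R_n/Ω = (288 × 5490) / 2.0 × 10⁻³ = 790.6 kN.

R_n/Ω ≈ 791 kN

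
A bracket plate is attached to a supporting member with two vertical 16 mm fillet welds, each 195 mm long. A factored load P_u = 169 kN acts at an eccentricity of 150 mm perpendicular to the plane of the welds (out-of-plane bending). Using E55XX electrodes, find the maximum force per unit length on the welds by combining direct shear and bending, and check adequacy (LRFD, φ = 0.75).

E55XX → F_EXX = 550 MPa.
L_w = 2 × 195 = 390 mm; section modulus (unit throat) S = 2 × L²/6 = 12680 mm².
Direct shear f_v = P/L_w = 169×10³/390 = 433.3 N/mm.
Moment M = P × e = 169×10³ × 150 = 25350000 N·mm; bending f_b = M/S = 2000 N/mm.
f_max = √(f_v² + f_b²) = √(433.3² + 2000²) = 2046 N/mm.
φr_n = 0.75 × 0.6 × 550 × (0.707 × 16) = 2800 N/mm → adequate.

f_max ≈ 2050 N/mm; adequate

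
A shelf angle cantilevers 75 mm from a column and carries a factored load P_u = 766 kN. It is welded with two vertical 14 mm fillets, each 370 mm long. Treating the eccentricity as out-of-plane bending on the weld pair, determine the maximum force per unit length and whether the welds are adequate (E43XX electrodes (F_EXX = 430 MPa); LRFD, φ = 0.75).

f_max ≈ 1630 N/mm; adequate

L_w = 2 × 370 = 740 mm; section modulus (unit throat) S = 2 × L²/6 = 45630 mm².
Direct shear f_v = P/L_w = 766×10³/740 = 1035 N/mm.
Moment M = P × e = 766×10³ × 75 = 57450000 N·mm; bending f_b = M/S = 1259 N/mm.
f_max = √(f_v² + f_b²) = √(1035² + 1259²) = 1630 N/mm.
φr_n = 0.75 × 0.6 × 430 × (0.707 × 14) = 1915 N/mm → adequate.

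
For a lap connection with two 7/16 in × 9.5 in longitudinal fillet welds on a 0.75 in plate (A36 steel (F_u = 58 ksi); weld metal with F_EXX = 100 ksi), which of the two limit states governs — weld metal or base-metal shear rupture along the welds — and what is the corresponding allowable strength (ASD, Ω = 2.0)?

R_n/Ω ≈ 176 kips (weld metal governs)

t_e = 0.707 × 0.4375 = 0.3093 in; L = 19 in.
Weld metal: R_n/Ω = (1/2.0) × 0.6 × 100 × 0.3093 × 19 = 176.3 kips.
Base metal (shear rupture): R_n/Ω = (1/2.0) × 0.6 × 58 × 0.75 × 19 = 247.9 kips.
Governing: weld metal.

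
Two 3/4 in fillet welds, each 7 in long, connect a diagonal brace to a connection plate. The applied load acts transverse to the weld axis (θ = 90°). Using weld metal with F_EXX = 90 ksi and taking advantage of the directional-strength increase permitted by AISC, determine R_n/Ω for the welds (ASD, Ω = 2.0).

R_n/Ω ≈ 301 kips

t_e = 0.707 × 0.75 = 0.5302 in; A_we = 0.5302 × 14 = 7.423 in².
Directional factor: 1.0 + 0.5 sin^1.5(90°) = 1.5.
F_nw = 0.6 × 90 × 1.5 = 81 ksi.
R_n/Ω = (81 × 7.423) / 2.0 = 300.7 kips.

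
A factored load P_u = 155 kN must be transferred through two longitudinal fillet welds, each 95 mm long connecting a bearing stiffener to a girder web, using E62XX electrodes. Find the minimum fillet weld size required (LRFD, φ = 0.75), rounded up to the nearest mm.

w = 5 mm

E62XX → F_EXX = 620 MPa.
Total weld length L = 190 mm.
Required throat t_e = P_u / (φ × 0.6 F_EXX × L) = 155 / (0.75 × 0.6 × 620 × 190 × 10⁻³) = 2.924 mm.
Required leg w = t_e / 0.707 = 4.136 mm → use 5 mm.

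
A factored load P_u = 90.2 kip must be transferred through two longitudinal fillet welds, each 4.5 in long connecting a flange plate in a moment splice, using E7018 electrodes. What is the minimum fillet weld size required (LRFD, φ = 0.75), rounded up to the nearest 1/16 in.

E70XX → F_EXX = 70 ksi.
Total weld length L = 9 in.
Required throat t_e = P_u / (φ × 0.6 F_EXX × L) = 90.2 / (0.75 × 0.6 × 70 × 9) = 0.3182 in.
Required leg w = t_e / 0.707 = 0.45 in → use 1/2 in.

w = 1/2 in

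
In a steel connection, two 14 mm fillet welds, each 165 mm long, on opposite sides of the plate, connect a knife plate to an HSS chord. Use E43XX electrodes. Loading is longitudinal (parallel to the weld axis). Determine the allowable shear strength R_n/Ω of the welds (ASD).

R_n/Ω ≈ 421 kN

E43XX → F_EXX = 430 MPa.
Effective throat t_e = 0.707 × 14 = 9.898 mm.
Total length L = 330 mm; A_we = 9.898 × 330 = 3266 mm².
F_nw = 0.6 F_EXX = 0.6 × 430 = 258 MPa.
R_n = 258 × 3266 × 10⁻³ = 842.7 kN; R_n/Ω = 842.7/2.0 = 421.4 kN.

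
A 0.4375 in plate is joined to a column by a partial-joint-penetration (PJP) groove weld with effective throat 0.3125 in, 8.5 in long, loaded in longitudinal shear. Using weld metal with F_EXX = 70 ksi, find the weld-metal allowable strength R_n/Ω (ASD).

Effective throat (given) t_e = 0.3125 in.
A_we = 0.3125 × 8.5 = 2.656 in².
F_nw = 0.6 F_EXX = 42 ksi.
R_n/Ω = (42 × 2.656) / 2.0 = 55.78 kips.

R_n/Ω ≈ 55.8 kips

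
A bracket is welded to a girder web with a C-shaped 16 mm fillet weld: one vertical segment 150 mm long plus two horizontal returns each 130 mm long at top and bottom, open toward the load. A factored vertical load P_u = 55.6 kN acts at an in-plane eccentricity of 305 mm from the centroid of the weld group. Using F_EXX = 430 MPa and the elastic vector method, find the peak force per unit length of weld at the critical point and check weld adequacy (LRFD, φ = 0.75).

f_max ≈ 893 N/mm; adequate

Total weld length L_w = 410 mm. Treat welds as unit-width lines.
Centroid: x̄ = 2×130×65 / 410 = 41.22 mm from the vertical weld.
Polar moment about centroid: J = I_x + I_y = [150³/12 + 2×130×75²] + [150×41.22² + 2(130³/12 + 130×23.78²)] = 2512000 mm³.
Direct shear f_v = P/L_w = 55.6×10³ / 410 = 135.6 N/mm (vertical).
Torsion M = P·e = 55.6×10³ × 305 = 16958000 N·mm.
Critical point at (x, y) = (88.78, 75) from centroid. f_tx = M·y/J = 506.3 N/mm; f_ty = M·x/J = 599.4 N/mm.
Resultant f_max = √[f_tx² + (f_v + f_ty)²] = √[506.3² + (135.6 + 599.4)²] = 892.5 N/mm.
Capacity per unit length: φr_n = 0.75 × 0.6 × 430 × (0.707 × 16) = 2189 N/mm.
892.5 ≤ 2189 → adequate.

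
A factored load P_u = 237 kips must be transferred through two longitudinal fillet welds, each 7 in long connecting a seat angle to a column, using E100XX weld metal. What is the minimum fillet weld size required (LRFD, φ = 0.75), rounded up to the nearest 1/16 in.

E100XX → F_EXX = 100 ksi.
Total weld length L = 14 in.
Required throat t_e = P_u / (φ × 0.6 F_EXX × L) = 237 / (0.75 × 0.6 × 100 × 14) = 0.3762 in.
Required leg w = t_e / 0.707 = 0.5321 in → use 9/16 in.

w = 9/16 in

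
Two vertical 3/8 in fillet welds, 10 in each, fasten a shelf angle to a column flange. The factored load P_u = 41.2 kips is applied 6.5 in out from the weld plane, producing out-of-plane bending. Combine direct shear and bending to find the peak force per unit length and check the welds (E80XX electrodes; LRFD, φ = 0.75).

f_max ≈ 8.29 kip/in; adequate

E80XX → F_EXX = 80 ksi.
L_w = 2 × 10 = 20 in; section modulus (unit throat) S = 2 × L²/6 = 33.33 in².
Direct shear f_v = P/L_w = 41.2/20 = 2.06 kip/in.
Moment M = P × e = 41.2 × 6.5 = 267.8 kip·in; bending f_b = M/S = 8.034 kip/in.
f_max = √(f_v² + f_b²) = √(2.06² + 8.034²) = 8.294 kip/in.
φr_n = 0.75 × 0.6 × 80 × (0.707 × 0.375) = 9.544 kip/in → adequate.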